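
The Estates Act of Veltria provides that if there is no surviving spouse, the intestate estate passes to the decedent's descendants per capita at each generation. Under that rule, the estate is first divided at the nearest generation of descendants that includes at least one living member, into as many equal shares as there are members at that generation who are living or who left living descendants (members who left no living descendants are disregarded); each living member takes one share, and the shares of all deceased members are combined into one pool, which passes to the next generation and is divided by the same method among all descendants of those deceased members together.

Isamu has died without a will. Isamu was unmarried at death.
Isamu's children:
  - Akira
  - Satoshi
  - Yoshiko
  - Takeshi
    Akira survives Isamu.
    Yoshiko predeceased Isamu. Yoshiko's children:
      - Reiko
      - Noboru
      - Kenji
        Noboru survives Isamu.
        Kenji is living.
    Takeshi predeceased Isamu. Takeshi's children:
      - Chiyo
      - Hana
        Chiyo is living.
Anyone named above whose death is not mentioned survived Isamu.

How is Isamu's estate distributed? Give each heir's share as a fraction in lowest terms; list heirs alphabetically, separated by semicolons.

There is no surviving spouse, so the entire estate passes to Isamu's descendants per capita at each generation.
At generation 1 (Akira, Satoshi, Yoshiko, Takeshi) there are 4 shares of (1)/4 = 1/4 each.
Living: Akira and Satoshi — each takes 1/4.
Deceased: Yoshiko and Takeshi. Their combined 1/2 is pooled and carried to generation 2.
At generation 2 (Reiko, Noboru, Kenji, Chiyo, Hana) there are 5 shares of (1/2)/5 = 1/10 each.
Living: Reiko, Noboru, Kenji, Chiyo, and Hana — each takes 1/10.

Akira 1/4; Chiyo 1/10; Hana 1/10; Kenji 1/10; Noboru 1/10; Reiko 1/10; Satoshi 1/4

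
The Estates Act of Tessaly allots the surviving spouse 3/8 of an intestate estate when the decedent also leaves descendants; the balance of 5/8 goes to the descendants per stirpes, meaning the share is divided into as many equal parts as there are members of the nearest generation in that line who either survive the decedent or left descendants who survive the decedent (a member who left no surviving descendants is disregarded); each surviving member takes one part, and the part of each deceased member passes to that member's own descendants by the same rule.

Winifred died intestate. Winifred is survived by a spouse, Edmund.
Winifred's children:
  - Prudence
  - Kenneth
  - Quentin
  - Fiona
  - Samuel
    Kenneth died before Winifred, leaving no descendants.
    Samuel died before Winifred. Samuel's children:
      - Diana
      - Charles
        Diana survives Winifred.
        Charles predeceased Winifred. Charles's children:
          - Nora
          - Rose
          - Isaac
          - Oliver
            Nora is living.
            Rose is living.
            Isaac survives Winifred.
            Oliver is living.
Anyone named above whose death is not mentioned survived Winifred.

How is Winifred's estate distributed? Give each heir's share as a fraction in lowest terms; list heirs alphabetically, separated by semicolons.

Diana 5/64; Edmund 3/8; Fiona 5/32; Isaac 5/256; Nora 5/256; Oliver 5/256; Prudence 5/32; Quentin 5/32; Rose 5/256

Edmund, as surviving spouse, takes 3/8.
The remaining 5/8 passes to Winifred's descendants per stirpes.
Kenneth left no surviving issue, so that branch lapses and is disregarded.
The 5/8 is divided into 4 equal shares of 5/32 among Prudence, Quentin, Fiona, Samuel.
Prudence is living and takes 5/32.
Quentin is living and takes 5/32.
Fiona is living and takes 5/32.
Samuel predeceased; the 5/32 allotted to Samuel's branch passes to Samuel's issue by representation.
The 5/32 is divided into 2 equal shares of 5/64 among Diana, Charles.
Diana is living and takes 5/64.
Charles predeceased; the 5/64 allotted to Charles's branch passes to Charles's issue by representation.
The 5/64 is divided into 4 equal shares of 5/256 among Nora, Rose, Isaac, Oliver.
Nora is living and takes 5/256.
Rose is living and takes 5/256.
Isaac is living and takes 5/256.
Oliver is living and takes 5/256.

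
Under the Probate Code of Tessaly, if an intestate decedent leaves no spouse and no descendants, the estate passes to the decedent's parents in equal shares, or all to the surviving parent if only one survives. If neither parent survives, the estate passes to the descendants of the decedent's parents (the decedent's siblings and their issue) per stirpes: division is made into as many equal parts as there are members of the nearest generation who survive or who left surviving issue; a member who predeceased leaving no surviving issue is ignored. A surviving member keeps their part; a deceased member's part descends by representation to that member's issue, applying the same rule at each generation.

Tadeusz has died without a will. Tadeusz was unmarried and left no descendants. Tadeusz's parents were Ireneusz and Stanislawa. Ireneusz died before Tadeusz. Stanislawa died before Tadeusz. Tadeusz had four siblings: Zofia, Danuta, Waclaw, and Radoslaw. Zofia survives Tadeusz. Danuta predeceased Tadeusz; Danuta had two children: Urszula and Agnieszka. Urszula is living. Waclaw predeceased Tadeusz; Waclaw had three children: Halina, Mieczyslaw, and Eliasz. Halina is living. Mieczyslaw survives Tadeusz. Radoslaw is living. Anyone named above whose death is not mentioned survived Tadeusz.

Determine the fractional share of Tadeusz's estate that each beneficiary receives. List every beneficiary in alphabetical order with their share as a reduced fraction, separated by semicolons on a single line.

Neither parent survives and there are no descendants, so the estate passes to Tadeusz's siblings and their issue per stirpes.
The estate is divided into 4 equal shares of 1/4 among Zofia, Danuta, Waclaw, Radoslaw.
Zofia is living and takes 1/4.
Danuta predeceased; the 1/4 allotted to Danuta's branch passes to Danuta's issue by representation.
The 1/4 is divided into 2 equal shares of 1/8 among Urszula, Agnieszka.
Urszula is living and takes 1/8.
Agnieszka is living and takes 1/8.
Waclaw predeceased; the 1/4 allotted to Waclaw's branch passes to Waclaw's issue by representation.
The 1/4 is divided into 3 equal shares of 1/12 among Halina, Mieczyslaw, Eliasz.
Halina is living and takes 1/12.
Mieczyslaw is living and takes 1/12.
Eliasz is living and takes 1/12.
Radoslaw is living and takes 1/4.

Agnieszka 1/8; Eliasz 1/12; Halina 1/12; Mieczyslaw 1/12; Radoslaw 1/4; Urszula 1/8; Zofia 1/4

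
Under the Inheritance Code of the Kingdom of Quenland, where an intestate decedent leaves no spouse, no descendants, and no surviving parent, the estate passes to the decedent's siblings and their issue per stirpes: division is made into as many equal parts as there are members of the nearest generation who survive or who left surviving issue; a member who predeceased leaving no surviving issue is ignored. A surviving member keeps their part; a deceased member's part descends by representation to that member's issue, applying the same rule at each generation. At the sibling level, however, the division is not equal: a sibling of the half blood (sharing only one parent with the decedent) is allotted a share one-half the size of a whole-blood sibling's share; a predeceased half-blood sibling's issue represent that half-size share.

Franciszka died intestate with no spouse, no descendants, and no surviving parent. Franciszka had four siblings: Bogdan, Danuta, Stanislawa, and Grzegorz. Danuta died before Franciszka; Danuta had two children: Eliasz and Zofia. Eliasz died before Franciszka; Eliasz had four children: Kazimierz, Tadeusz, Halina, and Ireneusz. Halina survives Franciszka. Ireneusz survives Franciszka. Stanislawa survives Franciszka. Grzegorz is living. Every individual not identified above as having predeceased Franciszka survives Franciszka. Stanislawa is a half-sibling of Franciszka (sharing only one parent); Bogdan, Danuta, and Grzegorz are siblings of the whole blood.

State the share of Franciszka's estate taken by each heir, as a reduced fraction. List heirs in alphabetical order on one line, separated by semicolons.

Bogdan 2/7; Grzegorz 2/7; Halina 1/28; Ireneusz 1/28; Kazimierz 1/28; Stanislawa 1/7; Tadeusz 1/28; Zofia 1/7

No spouse, descendants, or parent survives, so the estate passes to Franciszka's siblings per stirpes.
Half-blood siblings count for one-half the weight of whole-blood siblings at the initial division.
Dividing 1 in proportion to weights (total weight 7/2): Bogdan (weight 1) → 2/7; Danuta (weight 1) → 2/7; Stanislawa (weight 1/2) → 1/7; Grzegorz (weight 1) → 2/7.
Bogdan is living and takes 2/7.
Danuta predeceased; the 2/7 allotted to Danuta's branch passes to Danuta's issue by representation.
The 2/7 is divided into 2 equal shares of 1/7 among Eliasz, Zofia.
Eliasz predeceased; the 1/7 allotted to Eliasz's branch passes to Eliasz's issue by representation.
The 1/7 is divided into 4 equal shares of 1/28 among Kazimierz, Tadeusz, Halina, Ireneusz.
Kazimierz is living and takes 1/28.
Tadeusz is living and takes 1/28.
Halina is living and takes 1/28.
Ireneusz is living and takes 1/28.
Zofia is living and takes 1/7.
Stanislawa is living and takes 1/7.
Grzegorz is living and takes 2/7.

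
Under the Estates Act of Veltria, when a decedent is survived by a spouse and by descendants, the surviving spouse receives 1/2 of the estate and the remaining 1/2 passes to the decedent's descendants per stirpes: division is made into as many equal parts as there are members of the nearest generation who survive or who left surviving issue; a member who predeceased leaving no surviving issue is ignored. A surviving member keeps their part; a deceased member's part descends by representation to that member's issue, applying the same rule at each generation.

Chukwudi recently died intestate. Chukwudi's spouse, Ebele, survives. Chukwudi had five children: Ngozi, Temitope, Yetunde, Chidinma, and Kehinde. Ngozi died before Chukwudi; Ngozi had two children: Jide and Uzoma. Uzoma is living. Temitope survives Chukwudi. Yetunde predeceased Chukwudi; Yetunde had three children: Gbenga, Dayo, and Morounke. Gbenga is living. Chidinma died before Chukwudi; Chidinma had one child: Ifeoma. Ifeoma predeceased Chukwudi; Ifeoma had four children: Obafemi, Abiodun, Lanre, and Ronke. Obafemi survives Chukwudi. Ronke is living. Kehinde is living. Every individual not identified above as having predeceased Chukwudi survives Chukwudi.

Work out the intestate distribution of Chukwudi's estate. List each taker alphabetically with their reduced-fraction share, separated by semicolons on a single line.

Ebele, as surviving spouse, takes 1/2.
The remaining 1/2 passes to Chukwudi's descendants per stirpes.
The 1/2 is divided into 5 equal shares of 1/10 among Ngozi, Temitope, Yetunde, Chidinma, Kehinde.
Ngozi predeceased; the 1/10 allotted to Ngozi's branch passes to Ngozi's issue by representation.
The 1/10 is divided into 2 equal shares of 1/20 among Jide, Uzoma.
Jide is living and takes 1/20.
Uzoma is living and takes 1/20.
Temitope is living and takes 1/10.
Yetunde predeceased; the 1/10 allotted to Yetunde's branch passes to Yetunde's issue by representation.
The 1/10 is divided into 3 equal shares of 1/30 among Gbenga, Dayo, Morounke.
Gbenga is living and takes 1/30.
Dayo is living and takes 1/30.
Morounke is living and takes 1/30.
Chidinma predeceased; the 1/10 allotted to Chidinma's branch passes to Chidinma's issue by representation.
Ifeoma's line is the sole branch at this level, so the full 1/10 passes to Ifeoma's issue by representation.
The 1/10 is divided into 4 equal shares of 1/40 among Obafemi, Abiodun, Lanre, Ronke.
Obafemi is living and takes 1/40.
Abiodun is living and takes 1/40.
Lanre is living and takes 1/40.
Ronke is living and takes 1/40.
Kehinde is living and takes 1/10.

Abiodun 1/40; Dayo 1/30; Ebele 1/2; Gbenga 1/30; Jide 1/20; Kehinde 1/10; Lanre 1/40; Morounke 1/30; Obafemi 1/40; Ronke 1/40; Temitope 1/10; Uzoma 1/20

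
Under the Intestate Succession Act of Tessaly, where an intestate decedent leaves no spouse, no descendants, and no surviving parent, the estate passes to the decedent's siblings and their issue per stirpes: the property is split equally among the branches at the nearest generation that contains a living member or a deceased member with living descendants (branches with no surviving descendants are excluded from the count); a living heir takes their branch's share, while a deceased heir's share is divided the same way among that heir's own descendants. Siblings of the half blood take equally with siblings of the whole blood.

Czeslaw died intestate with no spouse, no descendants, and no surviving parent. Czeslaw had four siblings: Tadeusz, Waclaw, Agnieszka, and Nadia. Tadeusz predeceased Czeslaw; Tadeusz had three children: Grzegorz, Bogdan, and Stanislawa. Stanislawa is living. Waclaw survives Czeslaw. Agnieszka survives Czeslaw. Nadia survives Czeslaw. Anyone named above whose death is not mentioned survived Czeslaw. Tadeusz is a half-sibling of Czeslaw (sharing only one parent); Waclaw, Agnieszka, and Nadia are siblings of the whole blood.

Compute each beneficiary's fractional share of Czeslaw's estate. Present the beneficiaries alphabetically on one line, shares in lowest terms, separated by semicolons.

No spouse, descendants, or parent survives, so the estate passes to Czeslaw's siblings per stirpes.
Half-blood and whole-blood siblings take equally under the stated rule.
The estate is divided into 4 equal shares of 1/4 among Tadeusz, Waclaw, Agnieszka, Nadia.
Tadeusz predeceased; the 1/4 allotted to Tadeusz's branch passes to Tadeusz's issue by representation.
The 1/4 is divided into 3 equal shares of 1/12 among Grzegorz, Bogdan, Stanislawa.
Grzegorz is living and takes 1/12.
Bogdan is living and takes 1/12.
Stanislawa is living and takes 1/12.
Waclaw is living and takes 1/4.
Agnieszka is living and takes 1/4.
Nadia is living and takes 1/4.

Agnieszka 1/4; Bogdan 1/12; Grzegorz 1/12; Nadia 1/4; Stanislawa 1/12; Waclaw 1/4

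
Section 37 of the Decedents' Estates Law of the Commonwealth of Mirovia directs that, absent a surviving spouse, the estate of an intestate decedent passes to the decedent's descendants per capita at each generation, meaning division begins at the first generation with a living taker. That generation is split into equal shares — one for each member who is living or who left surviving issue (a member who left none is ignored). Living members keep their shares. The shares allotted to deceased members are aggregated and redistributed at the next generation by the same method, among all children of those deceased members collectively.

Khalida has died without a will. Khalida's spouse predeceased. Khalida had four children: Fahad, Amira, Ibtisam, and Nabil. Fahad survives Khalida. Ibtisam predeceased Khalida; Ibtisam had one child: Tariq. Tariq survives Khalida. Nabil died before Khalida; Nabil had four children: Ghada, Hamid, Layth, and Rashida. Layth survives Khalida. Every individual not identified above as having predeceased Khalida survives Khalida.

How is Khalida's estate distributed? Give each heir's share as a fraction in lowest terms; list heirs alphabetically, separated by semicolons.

Amira 1/4; Fahad 1/4; Ghada 1/10; Hamid 1/10; Layth 1/10; Rashida 1/10; Tariq 1/10

There is no surviving spouse, so the entire estate passes to Khalida's descendants per capita at each generation.
At generation 1 (Fahad, Amira, Ibtisam, Nabil) there are 4 shares of (1)/4 = 1/4 each.
Living: Fahad and Amira — each takes 1/4.
Deceased: Ibtisam and Nabil. Their combined 1/2 is pooled and carried to generation 2.
At generation 2 (Tariq, Ghada, Hamid, Layth, Rashida) there are 5 shares of (1/2)/5 = 1/10 each.
Living: Tariq, Ghada, Hamid, Layth, and Rashida — each takes 1/10.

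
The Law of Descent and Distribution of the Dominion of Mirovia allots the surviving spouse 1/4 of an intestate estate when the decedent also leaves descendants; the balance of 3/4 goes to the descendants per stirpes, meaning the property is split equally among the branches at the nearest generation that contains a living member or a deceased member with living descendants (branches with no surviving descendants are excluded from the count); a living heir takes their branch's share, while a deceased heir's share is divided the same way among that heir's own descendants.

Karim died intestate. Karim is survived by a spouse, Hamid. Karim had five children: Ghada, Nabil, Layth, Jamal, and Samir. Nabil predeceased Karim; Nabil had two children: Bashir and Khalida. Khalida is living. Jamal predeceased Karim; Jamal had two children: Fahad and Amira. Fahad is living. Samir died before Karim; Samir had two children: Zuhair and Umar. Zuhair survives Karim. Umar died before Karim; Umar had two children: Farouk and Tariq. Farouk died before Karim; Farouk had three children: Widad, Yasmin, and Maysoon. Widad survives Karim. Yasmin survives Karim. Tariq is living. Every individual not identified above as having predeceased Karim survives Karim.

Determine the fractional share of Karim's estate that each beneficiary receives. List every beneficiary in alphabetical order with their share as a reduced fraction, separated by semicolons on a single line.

Amira 3/40; Bashir 3/40; Fahad 3/40; Ghada 3/20; Hamid 1/4; Khalida 3/40; Layth 3/20; Maysoon 1/80; Tariq 3/80; Widad 1/80; Yasmin 1/80; Zuhair 3/40

Hamid, as surviving spouse, takes 1/4.
The remaining 3/4 passes to Karim's descendants per stirpes.
The 3/4 is divided into 5 equal shares of 3/20 among Ghada, Nabil, Layth, Jamal, Samir.
Ghada is living and takes 3/20.
Nabil predeceased; the 3/20 allotted to Nabil's branch passes to Nabil's issue by representation.
The 3/20 is divided into 2 equal shares of 3/40 among Bashir, Khalida.
Bashir is living and takes 3/40.
Khalida is living and takes 3/40.
Layth is living and takes 3/20.
Jamal predeceased; the 3/20 allotted to Jamal's branch passes to Jamal's issue by representation.
The 3/20 is divided into 2 equal shares of 3/40 among Fahad, Amira.
Fahad is living and takes 3/40.
Amira is living and takes 3/40.
Samir predeceased; the 3/20 allotted to Samir's branch passes to Samir's issue by representation.
The 3/20 is divided into 2 equal shares of 3/40 among Zuhair, Umar.
Zuhair is living and takes 3/40.
Umar predeceased; the 3/40 allotted to Umar's branch passes to Umar's issue by representation.
The 3/40 is divided into 2 equal shares of 3/80 among Farouk, Tariq.
Farouk predeceased; the 3/80 allotted to Farouk's branch passes to Farouk's issue by representation.
The 3/80 is divided into 3 equal shares of 1/80 among Widad, Yasmin, Maysoon.
Widad is living and takes 1/80.
Yasmin is living and takes 1/80.
Maysoon is living and takes 1/80.
Tariq is living and takes 3/80.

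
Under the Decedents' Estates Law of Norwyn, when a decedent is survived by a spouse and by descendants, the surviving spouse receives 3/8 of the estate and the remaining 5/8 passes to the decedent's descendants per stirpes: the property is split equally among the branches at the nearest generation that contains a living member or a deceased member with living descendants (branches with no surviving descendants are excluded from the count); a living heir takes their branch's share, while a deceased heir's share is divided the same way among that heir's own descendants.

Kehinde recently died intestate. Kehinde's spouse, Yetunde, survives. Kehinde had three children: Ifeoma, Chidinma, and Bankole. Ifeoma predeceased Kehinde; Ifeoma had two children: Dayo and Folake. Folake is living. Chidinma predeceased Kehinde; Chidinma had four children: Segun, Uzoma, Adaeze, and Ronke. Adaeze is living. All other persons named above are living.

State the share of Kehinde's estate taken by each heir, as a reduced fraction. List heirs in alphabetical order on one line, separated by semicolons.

Yetunde, as surviving spouse, takes 3/8.
The remaining 5/8 passes to Kehinde's descendants per stirpes.
The 5/8 is divided into 3 equal shares of 5/24 among Ifeoma, Chidinma, Bankole.
Ifeoma predeceased; the 5/24 allotted to Ifeoma's branch passes to Ifeoma's issue by representation.
The 5/24 is divided into 2 equal shares of 5/48 among Dayo, Folake.
Dayo is living and takes 5/48.
Folake is living and takes 5/48.
Chidinma predeceased; the 5/24 allotted to Chidinma's branch passes to Chidinma's issue by representation.
The 5/24 is divided into 4 equal shares of 5/96 among Segun, Uzoma, Adaeze, Ronke.
Segun is living and takes 5/96.
Uzoma is living and takes 5/96.
Adaeze is living and takes 5/96.
Ronke is living and takes 5/96.
Bankole is living and takes 5/24.

Adaeze 5/96; Bankole 5/24; Dayo 5/48; Folake 5/48; Ronke 5/96; Segun 5/96; Uzoma 5/96; Yetunde 3/8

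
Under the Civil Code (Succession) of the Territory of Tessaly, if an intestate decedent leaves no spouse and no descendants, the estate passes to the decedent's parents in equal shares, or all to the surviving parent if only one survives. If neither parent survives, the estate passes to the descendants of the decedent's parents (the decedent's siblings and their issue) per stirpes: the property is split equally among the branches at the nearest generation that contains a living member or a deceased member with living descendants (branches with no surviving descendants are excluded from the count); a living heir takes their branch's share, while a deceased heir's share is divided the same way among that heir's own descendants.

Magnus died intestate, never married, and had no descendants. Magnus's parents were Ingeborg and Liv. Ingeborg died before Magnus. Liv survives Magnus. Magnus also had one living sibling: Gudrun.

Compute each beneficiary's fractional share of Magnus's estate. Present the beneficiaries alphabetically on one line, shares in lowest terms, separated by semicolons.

Liv 1

Only one parent, Liv, survives, so Liv takes the entire estate. The siblings take nothing because a surviving parent has priority.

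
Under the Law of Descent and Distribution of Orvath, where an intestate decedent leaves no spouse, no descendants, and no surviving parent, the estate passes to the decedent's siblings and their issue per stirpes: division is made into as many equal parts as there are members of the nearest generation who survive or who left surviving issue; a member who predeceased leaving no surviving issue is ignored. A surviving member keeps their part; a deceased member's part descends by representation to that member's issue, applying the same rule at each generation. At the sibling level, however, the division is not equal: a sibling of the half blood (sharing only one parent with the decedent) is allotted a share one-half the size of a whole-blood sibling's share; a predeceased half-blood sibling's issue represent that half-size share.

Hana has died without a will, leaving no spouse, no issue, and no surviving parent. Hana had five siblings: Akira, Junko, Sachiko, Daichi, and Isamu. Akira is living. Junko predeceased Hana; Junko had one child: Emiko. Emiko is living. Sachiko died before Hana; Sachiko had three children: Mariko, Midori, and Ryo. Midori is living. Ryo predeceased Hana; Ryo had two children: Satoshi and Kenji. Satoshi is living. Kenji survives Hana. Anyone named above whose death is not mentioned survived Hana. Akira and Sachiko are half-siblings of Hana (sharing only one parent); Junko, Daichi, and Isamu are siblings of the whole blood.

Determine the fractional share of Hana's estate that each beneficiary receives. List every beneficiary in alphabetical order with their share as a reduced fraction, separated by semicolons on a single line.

Akira 1/8; Daichi 1/4; Emiko 1/4; Isamu 1/4; Kenji 1/48; Mariko 1/24; Midori 1/24; Satoshi 1/48

No spouse, descendants, or parent survives, so the estate passes to Hana's siblings per stirpes.
Half-blood siblings count for one-half the weight of whole-blood siblings at the initial division.
Dividing 1 in proportion to weights (total weight 4): Akira (weight 1/2) → 1/8; Junko (weight 1) → 1/4; Sachiko (weight 1/2) → 1/8; Daichi (weight 1) → 1/4; Isamu (weight 1) → 1/4.
Akira is living and takes 1/8.
Junko predeceased; the 1/4 allotted to Junko's branch passes to Junko's issue by representation.
Emiko is the sole taker at this level and receives the full 1/4.
Sachiko predeceased; the 1/8 allotted to Sachiko's branch passes to Sachiko's issue by representation.
The 1/8 is divided into 3 equal shares of 1/24 among Mariko, Midori, Ryo.
Mariko is living and takes 1/24.
Midori is living and takes 1/24.
Ryo predeceased; the 1/24 allotted to Ryo's branch passes to Ryo's issue by representation.
The 1/24 is divided into 2 equal shares of 1/48 among Satoshi, Kenji.
Satoshi is living and takes 1/48.
Kenji is living and takes 1/48.
Daichi is living and takes 1/4.
Isamu is living and takes 1/4.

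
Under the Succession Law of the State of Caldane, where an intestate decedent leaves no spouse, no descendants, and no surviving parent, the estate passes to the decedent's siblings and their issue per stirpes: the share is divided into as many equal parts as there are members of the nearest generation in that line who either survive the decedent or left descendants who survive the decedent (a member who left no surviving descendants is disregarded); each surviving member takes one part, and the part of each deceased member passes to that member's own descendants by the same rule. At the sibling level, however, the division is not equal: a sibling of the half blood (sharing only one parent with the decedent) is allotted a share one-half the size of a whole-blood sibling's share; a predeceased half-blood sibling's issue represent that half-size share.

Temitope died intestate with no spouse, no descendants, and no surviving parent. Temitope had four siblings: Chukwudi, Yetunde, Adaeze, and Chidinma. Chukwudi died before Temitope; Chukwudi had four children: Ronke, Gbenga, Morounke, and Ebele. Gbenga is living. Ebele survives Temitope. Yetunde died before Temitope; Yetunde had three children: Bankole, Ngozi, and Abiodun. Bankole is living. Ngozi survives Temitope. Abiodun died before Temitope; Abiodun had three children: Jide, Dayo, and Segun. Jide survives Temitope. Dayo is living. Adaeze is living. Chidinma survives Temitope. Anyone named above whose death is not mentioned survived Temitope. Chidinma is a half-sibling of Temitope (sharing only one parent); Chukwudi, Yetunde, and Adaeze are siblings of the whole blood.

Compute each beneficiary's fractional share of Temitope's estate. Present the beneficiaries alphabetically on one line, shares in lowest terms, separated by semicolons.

Adaeze 2/7; Bankole 2/21; Chidinma 1/7; Dayo 2/63; Ebele 1/14; Gbenga 1/14; Jide 2/63; Morounke 1/14; Ngozi 2/21; Ronke 1/14; Segun 2/63

No spouse, descendants, or parent survives, so the estate passes to Temitope's siblings per stirpes.
Half-blood siblings count for one-half the weight of whole-blood siblings at the initial division.
Dividing 1 in proportion to weights (total weight 7/2): Chukwudi (weight 1) → 2/7; Yetunde (weight 1) → 2/7; Adaeze (weight 1) → 2/7; Chidinma (weight 1/2) → 1/7.
Chukwudi predeceased; the 2/7 allotted to Chukwudi's branch passes to Chukwudi's issue by representation.
The 2/7 is divided into 4 equal shares of 1/14 among Ronke, Gbenga, Morounke, Ebele.
Ronke is living and takes 1/14.
Gbenga is living and takes 1/14.
Morounke is living and takes 1/14.
Ebele is living and takes 1/14.
Yetunde predeceased; the 2/7 allotted to Yetunde's branch passes to Yetunde's issue by representation.
The 2/7 is divided into 3 equal shares of 2/21 among Bankole, Ngozi, Abiodun.
Bankole is living and takes 2/21.
Ngozi is living and takes 2/21.
Abiodun predeceased; the 2/21 allotted to Abiodun's branch passes to Abiodun's issue by representation.
The 2/21 is divided into 3 equal shares of 2/63 among Jide, Dayo, Segun.
Jide is living and takes 2/63.
Dayo is living and takes 2/63.
Segun is living and takes 2/63.
Adaeze is living and takes 2/7.
Chidinma is living and takes 1/7.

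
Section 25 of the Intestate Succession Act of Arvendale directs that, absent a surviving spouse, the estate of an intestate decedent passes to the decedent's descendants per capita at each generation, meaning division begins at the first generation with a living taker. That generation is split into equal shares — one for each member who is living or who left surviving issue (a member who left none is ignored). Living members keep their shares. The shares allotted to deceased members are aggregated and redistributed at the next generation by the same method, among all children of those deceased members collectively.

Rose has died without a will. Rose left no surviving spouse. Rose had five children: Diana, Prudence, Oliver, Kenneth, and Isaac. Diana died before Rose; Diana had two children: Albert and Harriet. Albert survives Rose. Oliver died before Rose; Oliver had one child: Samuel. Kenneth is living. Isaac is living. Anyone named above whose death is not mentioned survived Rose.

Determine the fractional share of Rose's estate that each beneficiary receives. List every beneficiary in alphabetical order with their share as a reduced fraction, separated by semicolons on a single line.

Albert 2/15; Harriet 2/15; Isaac 1/5; Kenneth 1/5; Prudence 1/5; Samuel 2/15

There is no surviving spouse, so the entire estate passes to Rose's descendants per capita at each generation.
At generation 1 (Diana, Prudence, Oliver, Kenneth, Isaac) there are 5 shares of (1)/5 = 1/5 each.
Living: Prudence, Kenneth, and Isaac — each takes 1/5.
Deceased: Diana and Oliver. Their combined 2/5 is pooled and carried to generation 2.
At generation 2 (Albert, Harriet, Samuel) there are 3 shares of (2/5)/3 = 2/15 each.
Living: Albert, Harriet, and Samuel — each takes 2/15.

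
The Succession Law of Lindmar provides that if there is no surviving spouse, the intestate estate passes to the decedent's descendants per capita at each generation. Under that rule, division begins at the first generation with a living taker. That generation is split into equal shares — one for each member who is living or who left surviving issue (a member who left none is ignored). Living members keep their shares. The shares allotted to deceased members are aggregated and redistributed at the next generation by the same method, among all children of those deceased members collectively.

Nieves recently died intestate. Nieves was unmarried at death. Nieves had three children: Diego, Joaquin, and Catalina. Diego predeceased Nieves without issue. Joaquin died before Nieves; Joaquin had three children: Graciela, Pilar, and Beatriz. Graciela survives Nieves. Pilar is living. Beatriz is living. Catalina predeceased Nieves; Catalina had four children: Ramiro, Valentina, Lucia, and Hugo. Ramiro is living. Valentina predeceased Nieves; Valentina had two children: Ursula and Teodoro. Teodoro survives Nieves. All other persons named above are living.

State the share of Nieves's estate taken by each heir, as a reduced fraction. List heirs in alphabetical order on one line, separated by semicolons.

There is no surviving spouse, so the entire estate passes to Nieves's descendants per capita at each generation.
No one at generation 1 (Joaquin, Catalina) is living; moving to the next generation.
At generation 2 (Graciela, Pilar, Beatriz, Ramiro, Valentina, Lucia, Hugo) there are 7 shares of (1)/7 = 1/7 each.
Living: Graciela, Pilar, Beatriz, Ramiro, Lucia, and Hugo — each takes 1/7.
Deceased: Valentina. That 1/7 share is carried to generation 3.
At generation 3 (Ursula, Teodoro) there are 2 shares of (1/7)/2 = 1/14 each.
Living: Ursula and Teodoro — each takes 1/14.

Beatriz 1/7; Graciela 1/7; Hugo 1/7; Lucia 1/7; Pilar 1/7; Ramiro 1/7; Teodoro 1/14; Ursula 1/14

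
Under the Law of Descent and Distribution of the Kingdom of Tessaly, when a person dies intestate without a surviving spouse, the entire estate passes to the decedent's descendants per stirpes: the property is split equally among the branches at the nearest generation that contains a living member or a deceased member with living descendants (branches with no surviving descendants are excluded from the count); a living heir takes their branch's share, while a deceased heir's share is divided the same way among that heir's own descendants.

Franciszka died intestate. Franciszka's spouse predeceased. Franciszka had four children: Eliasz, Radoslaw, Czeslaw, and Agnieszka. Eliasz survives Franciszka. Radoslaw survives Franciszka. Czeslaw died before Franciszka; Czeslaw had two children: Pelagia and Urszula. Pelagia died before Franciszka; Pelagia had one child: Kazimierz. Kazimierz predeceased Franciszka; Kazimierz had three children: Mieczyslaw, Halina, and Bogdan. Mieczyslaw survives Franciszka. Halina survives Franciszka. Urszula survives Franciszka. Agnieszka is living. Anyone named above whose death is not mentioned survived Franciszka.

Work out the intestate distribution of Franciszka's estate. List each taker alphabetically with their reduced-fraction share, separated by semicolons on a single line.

There is no surviving spouse, so the entire estate passes to Franciszka's descendants per stirpes.
The estate is divided into 4 equal shares of 1/4 among Eliasz, Radoslaw, Czeslaw, Agnieszka.
Eliasz is living and takes 1/4.
Radoslaw is living and takes 1/4.
Czeslaw predeceased; the 1/4 allotted to Czeslaw's branch passes to Czeslaw's issue by representation.
The 1/4 is divided into 2 equal shares of 1/8 among Pelagia, Urszula.
Pelagia predeceased; the 1/8 allotted to Pelagia's branch passes to Pelagia's issue by representation.
Kazimierz's line is the sole branch at this level, so the full 1/8 passes to Kazimierz's issue by representation.
The 1/8 is divided into 3 equal shares of 1/24 among Mieczyslaw, Halina, Bogdan.
Mieczyslaw is living and takes 1/24.
Halina is living and takes 1/24.
Bogdan is living and takes 1/24.
Urszula is living and takes 1/8.
Agnieszka is living and takes 1/4.

Agnieszka 1/4; Bogdan 1/24; Eliasz 1/4; Halina 1/24; Mieczyslaw 1/24; Radoslaw 1/4; Urszula 1/8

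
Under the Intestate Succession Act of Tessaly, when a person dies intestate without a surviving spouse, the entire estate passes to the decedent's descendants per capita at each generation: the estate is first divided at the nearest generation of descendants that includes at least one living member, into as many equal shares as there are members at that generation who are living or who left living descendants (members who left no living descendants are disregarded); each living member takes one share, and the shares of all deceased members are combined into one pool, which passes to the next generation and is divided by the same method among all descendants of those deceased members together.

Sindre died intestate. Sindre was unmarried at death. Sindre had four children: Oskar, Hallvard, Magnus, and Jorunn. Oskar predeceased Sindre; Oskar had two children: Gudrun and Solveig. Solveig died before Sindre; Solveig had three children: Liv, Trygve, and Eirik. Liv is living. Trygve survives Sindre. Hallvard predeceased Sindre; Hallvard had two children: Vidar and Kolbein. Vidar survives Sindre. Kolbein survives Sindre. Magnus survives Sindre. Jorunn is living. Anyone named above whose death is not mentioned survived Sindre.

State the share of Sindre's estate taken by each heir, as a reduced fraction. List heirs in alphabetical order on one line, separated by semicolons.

There is no surviving spouse, so the entire estate passes to Sindre's descendants per capita at each generation.
At generation 1 (Oskar, Hallvard, Magnus, Jorunn) there are 4 shares of (1)/4 = 1/4 each.
Living: Magnus and Jorunn — each takes 1/4.
Deceased: Oskar and Hallvard. Their combined 1/2 is pooled and carried to generation 2.
At generation 2 (Gudrun, Solveig, Vidar, Kolbein) there are 4 shares of (1/2)/4 = 1/8 each.
Living: Gudrun, Vidar, and Kolbein — each takes 1/8.
Deceased: Solveig. That 1/8 share is carried to generation 3.
At generation 3 (Liv, Trygve, Eirik) there are 3 shares of (1/8)/3 = 1/24 each.
Living: Liv, Trygve, and Eirik — each takes 1/24.

Eirik 1/24; Gudrun 1/8; Jorunn 1/4; Kolbein 1/8; Liv 1/24; Magnus 1/4; Trygve 1/24; Vidar 1/8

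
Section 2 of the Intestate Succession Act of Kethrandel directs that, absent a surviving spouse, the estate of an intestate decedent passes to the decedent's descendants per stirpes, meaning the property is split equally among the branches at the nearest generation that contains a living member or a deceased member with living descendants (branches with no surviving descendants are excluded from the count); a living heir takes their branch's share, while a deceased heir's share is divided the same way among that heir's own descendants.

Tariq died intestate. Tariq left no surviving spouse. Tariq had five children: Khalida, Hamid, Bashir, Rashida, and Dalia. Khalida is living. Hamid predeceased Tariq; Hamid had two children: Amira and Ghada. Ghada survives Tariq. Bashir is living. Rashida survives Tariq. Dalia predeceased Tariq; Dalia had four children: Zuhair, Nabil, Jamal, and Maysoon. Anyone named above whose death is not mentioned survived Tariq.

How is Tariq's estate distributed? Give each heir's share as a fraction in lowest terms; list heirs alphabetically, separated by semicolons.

There is no surviving spouse, so the entire estate passes to Tariq's descendants per stirpes.
The estate is divided into 5 equal shares of 1/5 among Khalida, Hamid, Bashir, Rashida, Dalia.
Khalida is living and takes 1/5.
Hamid predeceased; the 1/5 allotted to Hamid's branch passes to Hamid's issue by representation.
The 1/5 is divided into 2 equal shares of 1/10 among Amira, Ghada.
Amira is living and takes 1/10.
Ghada is living and takes 1/10.
Bashir is living and takes 1/5.
Rashida is living and takes 1/5.
Dalia predeceased; the 1/5 allotted to Dalia's branch passes to Dalia's issue by representation.
The 1/5 is divided into 4 equal shares of 1/20 among Zuhair, Nabil, Jamal, Maysoon.
Zuhair is living and takes 1/20.
Nabil is living and takes 1/20.
Jamal is living and takes 1/20.
Maysoon is living and takes 1/20.

Amira 1/10; Bashir 1/5; Ghada 1/10; Jamal 1/20; Khalida 1/5; Maysoon 1/20; Nabil 1/20; Rashida 1/5; Zuhair 1/20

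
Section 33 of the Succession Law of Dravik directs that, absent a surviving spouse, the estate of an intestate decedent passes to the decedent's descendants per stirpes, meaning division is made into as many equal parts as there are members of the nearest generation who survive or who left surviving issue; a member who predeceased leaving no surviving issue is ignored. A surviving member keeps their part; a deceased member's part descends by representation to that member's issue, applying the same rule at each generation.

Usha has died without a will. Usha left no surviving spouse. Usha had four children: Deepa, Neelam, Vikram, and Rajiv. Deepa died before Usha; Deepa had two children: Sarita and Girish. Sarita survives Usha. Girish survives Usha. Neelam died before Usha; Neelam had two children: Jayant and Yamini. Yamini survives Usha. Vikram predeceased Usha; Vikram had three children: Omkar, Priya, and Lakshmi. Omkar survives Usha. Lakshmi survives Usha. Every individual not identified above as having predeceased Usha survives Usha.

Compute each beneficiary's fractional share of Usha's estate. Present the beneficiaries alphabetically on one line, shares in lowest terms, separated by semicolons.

Girish 1/8; Jayant 1/8; Lakshmi 1/12; Omkar 1/12; Priya 1/12; Rajiv 1/4; Sarita 1/8; Yamini 1/8

There is no surviving spouse, so the entire estate passes to Usha's descendants per stirpes.
The estate is divided into 4 equal shares of 1/4 among Deepa, Neelam, Vikram, Rajiv.
Deepa predeceased; the 1/4 allotted to Deepa's branch passes to Deepa's issue by representation.
The 1/4 is divided into 2 equal shares of 1/8 among Sarita, Girish.
Sarita is living and takes 1/8.
Girish is living and takes 1/8.
Neelam predeceased; the 1/4 allotted to Neelam's branch passes to Neelam's issue by representation.
The 1/4 is divided into 2 equal shares of 1/8 among Jayant, Yamini.
Jayant is living and takes 1/8.
Yamini is living and takes 1/8.
Vikram predeceased; the 1/4 allotted to Vikram's branch passes to Vikram's issue by representation.
The 1/4 is divided into 3 equal shares of 1/12 among Omkar, Priya, Lakshmi.
Omkar is living and takes 1/12.
Priya is living and takes 1/12.
Lakshmi is living and takes 1/12.
Rajiv is living and takes 1/4.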